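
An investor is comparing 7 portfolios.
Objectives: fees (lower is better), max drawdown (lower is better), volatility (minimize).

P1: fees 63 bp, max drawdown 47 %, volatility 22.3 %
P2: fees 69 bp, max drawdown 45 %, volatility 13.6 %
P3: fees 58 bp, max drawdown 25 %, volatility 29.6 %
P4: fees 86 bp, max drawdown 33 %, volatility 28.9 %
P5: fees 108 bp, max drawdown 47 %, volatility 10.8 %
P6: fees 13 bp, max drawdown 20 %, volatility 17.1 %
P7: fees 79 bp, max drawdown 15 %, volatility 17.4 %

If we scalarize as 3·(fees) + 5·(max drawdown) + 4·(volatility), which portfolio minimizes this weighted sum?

P1: 3·63 + 5·47 + 4·22.3 = 513.2
P2: 3·69 + 5·45 + 4·13.6 = 486.4
P3: 3·58 + 5·25 + 4·29.6 = 417.4
P4: 3·86 + 5·33 + 4·28.9 = 538.6
P5: 3·108 + 5·47 + 4·10.8 = 602.2
P6: 3·13 + 5·20 + 4·17.1 = 207.4
P7: 3·79 + 5·15 + 4·17.4 = 381.6
Lowest: P6 at 207.4.

P6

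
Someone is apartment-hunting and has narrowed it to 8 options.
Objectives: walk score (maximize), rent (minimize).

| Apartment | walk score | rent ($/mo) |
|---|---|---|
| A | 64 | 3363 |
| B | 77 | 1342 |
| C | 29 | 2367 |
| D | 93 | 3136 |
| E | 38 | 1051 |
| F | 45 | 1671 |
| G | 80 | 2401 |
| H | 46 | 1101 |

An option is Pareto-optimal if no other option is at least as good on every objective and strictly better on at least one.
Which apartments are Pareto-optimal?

B, D, E, G, H

A: dominated by B (walk score 77≥64, rent 1342≤3363).
B: not dominated.
C: dominated by B (walk score 77≥29, rent 1342≤2367).
D: not dominated (best walk score).
E: not dominated (best rent).
F: dominated by B (walk score 77≥45, rent 1342≤1671).
G: not dominated.
H: not dominated.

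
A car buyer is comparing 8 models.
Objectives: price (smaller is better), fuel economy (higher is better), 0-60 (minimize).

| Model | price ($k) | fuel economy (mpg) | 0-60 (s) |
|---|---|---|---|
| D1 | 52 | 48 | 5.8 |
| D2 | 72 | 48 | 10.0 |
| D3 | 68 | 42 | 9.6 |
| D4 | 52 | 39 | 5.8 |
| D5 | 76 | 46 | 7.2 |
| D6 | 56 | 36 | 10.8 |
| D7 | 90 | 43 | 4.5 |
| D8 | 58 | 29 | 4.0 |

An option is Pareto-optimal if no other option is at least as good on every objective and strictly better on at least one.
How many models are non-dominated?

3

D1: not dominated.
D2: dominated by D1 (price 52≤72, fuel economy 48≥48, 0-60 5.8≤10.0).
D3: dominated by D1 (price 52≤68, fuel economy 48≥42, 0-60 5.8≤9.6).
D4: dominated by D1 (price 52≤52, fuel economy 48≥39, 0-60 5.8≤5.8).
D5: dominated by D1 (price 52≤76, fuel economy 48≥46, 0-60 5.8≤7.2).
D6: dominated by D1 (price 52≤56, fuel economy 48≥36, 0-60 5.8≤10.8).
D7: not dominated.
D8: not dominated (best 0-60).
Pareto-optimal: D1, D7, D8 → 3.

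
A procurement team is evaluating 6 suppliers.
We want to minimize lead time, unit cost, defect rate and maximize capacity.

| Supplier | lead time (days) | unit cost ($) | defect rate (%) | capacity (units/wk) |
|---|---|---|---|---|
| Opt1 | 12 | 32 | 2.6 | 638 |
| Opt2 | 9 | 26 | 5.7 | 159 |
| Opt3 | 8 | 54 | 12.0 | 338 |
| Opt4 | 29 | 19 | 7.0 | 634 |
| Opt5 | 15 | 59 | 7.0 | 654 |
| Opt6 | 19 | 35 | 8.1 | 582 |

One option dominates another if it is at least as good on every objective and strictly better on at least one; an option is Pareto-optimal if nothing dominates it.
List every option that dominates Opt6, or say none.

Opt1

Opt1: lead time 12≤19, unit cost 32≤35, defect rate 2.6≤8.1, capacity 638≥582 — dominates Opt6.
Others (Opt2, Opt3, Opt4, Opt5) are each worse than Opt6 on at least one objective.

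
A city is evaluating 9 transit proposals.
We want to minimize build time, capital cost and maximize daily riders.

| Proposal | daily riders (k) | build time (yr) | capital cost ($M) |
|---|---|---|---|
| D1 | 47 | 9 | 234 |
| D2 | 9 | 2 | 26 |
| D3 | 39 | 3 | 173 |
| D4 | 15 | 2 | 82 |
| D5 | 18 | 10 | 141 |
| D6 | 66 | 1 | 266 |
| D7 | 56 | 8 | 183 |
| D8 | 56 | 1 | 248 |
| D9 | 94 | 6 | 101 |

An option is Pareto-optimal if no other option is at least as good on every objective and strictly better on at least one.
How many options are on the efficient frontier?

D1: dominated by D7 (daily riders 56≥47, build time 8≤9, capital cost 183≤234).
D2: not dominated (best capital cost).
D3: not dominated.
D4: not dominated.
D5: dominated by D9 (daily riders 94≥18, build time 6≤10, capital cost 101≤141).
D6: not dominated.
D7: dominated by D9 (daily riders 94≥56, build time 6≤8, capital cost 101≤183).
D8: not dominated.
D9: not dominated (best daily riders).
Pareto-optimal: D2, D3, D4, D6, D8, D9 → 6.

6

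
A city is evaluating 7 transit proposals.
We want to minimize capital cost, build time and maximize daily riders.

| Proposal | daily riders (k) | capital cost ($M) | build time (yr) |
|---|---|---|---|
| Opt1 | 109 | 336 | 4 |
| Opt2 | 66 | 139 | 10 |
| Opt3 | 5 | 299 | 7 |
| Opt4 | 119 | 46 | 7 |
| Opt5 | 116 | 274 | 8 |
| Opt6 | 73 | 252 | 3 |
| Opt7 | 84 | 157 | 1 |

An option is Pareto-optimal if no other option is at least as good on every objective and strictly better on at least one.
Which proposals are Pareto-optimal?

Opt1, Opt4, Opt7

Opt1: not dominated.
Opt2: dominated by Opt4 (daily riders 119≥66, capital cost 46≤139, build time 7≤10).
Opt3: dominated by Opt4 (daily riders 119≥5, capital cost 46≤299, build time 7≤7).
Opt4: not dominated (best daily riders).
Opt5: dominated by Opt4 (daily riders 119≥116, capital cost 46≤274, build time 7≤8).
Opt6: dominated by Opt7 (daily riders 84≥73, capital cost 157≤252, build time 1≤3).
Opt7: not dominated (best build time).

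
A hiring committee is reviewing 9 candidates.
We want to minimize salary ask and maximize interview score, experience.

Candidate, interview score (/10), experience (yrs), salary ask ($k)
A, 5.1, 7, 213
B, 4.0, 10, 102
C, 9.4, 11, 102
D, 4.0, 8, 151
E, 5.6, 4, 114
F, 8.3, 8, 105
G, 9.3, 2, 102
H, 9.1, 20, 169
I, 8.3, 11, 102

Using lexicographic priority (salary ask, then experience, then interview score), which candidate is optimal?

First minimize salary ask: best is 102, kept {B, C, G, I}.
Then maximize experience: best is 11, kept {C, I}.
Then maximize interview score: best is 9.4, kept {C}.

C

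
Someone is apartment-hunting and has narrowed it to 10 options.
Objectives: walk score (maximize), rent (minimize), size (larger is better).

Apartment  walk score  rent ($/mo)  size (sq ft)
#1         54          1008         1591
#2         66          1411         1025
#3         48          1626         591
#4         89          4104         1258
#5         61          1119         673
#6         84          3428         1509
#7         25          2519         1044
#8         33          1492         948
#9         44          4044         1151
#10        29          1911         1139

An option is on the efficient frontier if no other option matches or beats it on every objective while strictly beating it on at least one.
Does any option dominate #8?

Yes

#1 vs #8: walk score 54≥33, rent 1008≤1492, size 1591≥948 — #1 is at least as good on every objective and strictly better on at least one, so #1 dominates #8.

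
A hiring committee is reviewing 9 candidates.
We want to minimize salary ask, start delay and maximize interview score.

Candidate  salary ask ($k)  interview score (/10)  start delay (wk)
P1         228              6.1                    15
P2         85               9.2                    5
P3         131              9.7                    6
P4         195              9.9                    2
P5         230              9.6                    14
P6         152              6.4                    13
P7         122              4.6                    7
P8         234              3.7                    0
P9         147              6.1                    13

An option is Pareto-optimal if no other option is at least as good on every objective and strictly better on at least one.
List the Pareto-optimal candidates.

P1: dominated by P2 (salary ask 85≤228, interview score 9.2≥6.1, start delay 5≤15).
P2: not dominated (best salary ask).
P3: not dominated.
P4: not dominated (best interview score).
P5: dominated by P3 (salary ask 131≤230, interview score 9.7≥9.6, start delay 6≤14).
P6: dominated by P2 (salary ask 85≤152, interview score 9.2≥6.4, start delay 5≤13).
P7: dominated by P2 (salary ask 85≤122, interview score 9.2≥4.6, start delay 5≤7).
P8: not dominated (best start delay).
P9: dominated by P2 (salary ask 85≤147, interview score 9.2≥6.1, start delay 5≤13).

P2, P3, P4, P8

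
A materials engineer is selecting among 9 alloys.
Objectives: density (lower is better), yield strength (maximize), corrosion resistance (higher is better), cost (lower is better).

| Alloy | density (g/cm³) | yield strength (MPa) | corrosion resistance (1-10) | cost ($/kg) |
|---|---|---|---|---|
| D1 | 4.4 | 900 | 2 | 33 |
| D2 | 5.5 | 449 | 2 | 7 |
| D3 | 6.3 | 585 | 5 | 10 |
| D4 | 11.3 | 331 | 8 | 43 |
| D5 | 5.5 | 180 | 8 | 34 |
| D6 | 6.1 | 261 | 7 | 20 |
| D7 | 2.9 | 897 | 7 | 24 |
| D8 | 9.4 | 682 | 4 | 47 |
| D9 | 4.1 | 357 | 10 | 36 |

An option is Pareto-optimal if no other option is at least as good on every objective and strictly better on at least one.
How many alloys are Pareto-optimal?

D1: not dominated (best yield strength).
D2: not dominated (best cost).
D3: not dominated.
D4: dominated by D9 (density 4.1≤11.3, yield strength 357≥331, corrosion resistance 10≥8, cost 36≤43).
D5: not dominated.
D6: not dominated.
D7: not dominated (best density).
D8: dominated by D7 (density 2.9≤9.4, yield strength 897≥682, corrosion resistance 7≥4, cost 24≤47).
D9: not dominated (best corrosion resistance).
Pareto-optimal: D1, D2, D3, D5, D6, D7, D9 → 7.

7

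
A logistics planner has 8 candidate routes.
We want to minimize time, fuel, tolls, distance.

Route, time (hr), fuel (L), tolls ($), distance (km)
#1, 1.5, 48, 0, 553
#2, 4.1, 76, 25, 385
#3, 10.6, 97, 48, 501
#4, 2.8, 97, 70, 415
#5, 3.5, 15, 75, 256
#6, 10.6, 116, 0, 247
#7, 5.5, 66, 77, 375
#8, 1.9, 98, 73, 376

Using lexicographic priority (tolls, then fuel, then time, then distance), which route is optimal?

First minimize tolls: best is 0, kept {#1, #6}.
Then minimize fuel: best is 48, kept {#1}.

#1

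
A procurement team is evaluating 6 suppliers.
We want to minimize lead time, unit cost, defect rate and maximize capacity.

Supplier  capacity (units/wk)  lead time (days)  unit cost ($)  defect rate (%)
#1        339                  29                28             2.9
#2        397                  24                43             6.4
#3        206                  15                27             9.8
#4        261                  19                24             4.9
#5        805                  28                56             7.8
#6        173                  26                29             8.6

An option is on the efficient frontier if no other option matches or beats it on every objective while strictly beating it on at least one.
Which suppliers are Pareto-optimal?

#1, #2, #3, #4, #5

#1: not dominated (best defect rate).
#2: not dominated.
#3: not dominated (best lead time).
#4: not dominated (best unit cost).
#5: not dominated (best capacity).
#6: dominated by #4 (capacity 261≥173, lead time 19≤26, unit cost 24≤29, defect rate 4.9≤8.6).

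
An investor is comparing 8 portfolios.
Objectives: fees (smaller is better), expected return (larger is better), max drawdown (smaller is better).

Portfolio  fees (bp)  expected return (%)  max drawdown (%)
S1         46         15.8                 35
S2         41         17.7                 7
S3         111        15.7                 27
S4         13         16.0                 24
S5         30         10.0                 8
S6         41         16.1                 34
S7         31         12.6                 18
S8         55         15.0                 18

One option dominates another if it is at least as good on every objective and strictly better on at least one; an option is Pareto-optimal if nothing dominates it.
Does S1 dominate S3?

No

S1 vs S3: S1 is worse on max drawdown (35 vs 27), so it does not dominate S3.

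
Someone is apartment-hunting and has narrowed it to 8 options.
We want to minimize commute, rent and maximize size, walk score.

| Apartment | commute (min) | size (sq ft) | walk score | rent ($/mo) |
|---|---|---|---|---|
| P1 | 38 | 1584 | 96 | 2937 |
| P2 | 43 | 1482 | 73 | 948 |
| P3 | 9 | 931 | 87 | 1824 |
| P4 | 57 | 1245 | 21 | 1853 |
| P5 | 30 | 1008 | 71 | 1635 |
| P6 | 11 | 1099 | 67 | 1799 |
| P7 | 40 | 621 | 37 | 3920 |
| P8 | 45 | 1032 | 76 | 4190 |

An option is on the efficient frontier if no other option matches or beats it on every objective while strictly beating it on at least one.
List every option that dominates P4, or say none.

P2

P2: commute 43≤57, size 1482≥1245, walk score 73≥21, rent 948≤1853 — dominates P4.
Others (P1, P3, P5, P6, P7, P8) are each worse than P4 on at least one objective.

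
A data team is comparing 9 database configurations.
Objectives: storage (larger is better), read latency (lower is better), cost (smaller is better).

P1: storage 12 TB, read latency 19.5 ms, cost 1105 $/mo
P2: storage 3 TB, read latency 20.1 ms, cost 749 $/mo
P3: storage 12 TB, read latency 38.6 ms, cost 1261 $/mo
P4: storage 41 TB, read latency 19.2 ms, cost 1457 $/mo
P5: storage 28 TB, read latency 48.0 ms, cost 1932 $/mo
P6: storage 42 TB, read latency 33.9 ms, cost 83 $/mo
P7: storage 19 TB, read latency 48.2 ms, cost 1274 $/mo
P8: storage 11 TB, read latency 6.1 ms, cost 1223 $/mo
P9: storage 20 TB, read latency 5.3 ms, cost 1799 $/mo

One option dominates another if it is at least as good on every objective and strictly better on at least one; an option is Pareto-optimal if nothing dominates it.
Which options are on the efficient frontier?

P1, P2, P4, P6, P8, P9

P1: not dominated.
P2: not dominated.
P3: dominated by P1 (storage 12≥12, read latency 19.5≤38.6, cost 1105≤1261).
P4: not dominated.
P5: dominated by P4 (storage 41≥28, read latency 19.2≤48.0, cost 1457≤1932).
P6: not dominated (best storage).
P7: dominated by P6 (storage 42≥19, read latency 33.9≤48.2, cost 83≤1274).
P8: not dominated.
P9: not dominated (best read latency).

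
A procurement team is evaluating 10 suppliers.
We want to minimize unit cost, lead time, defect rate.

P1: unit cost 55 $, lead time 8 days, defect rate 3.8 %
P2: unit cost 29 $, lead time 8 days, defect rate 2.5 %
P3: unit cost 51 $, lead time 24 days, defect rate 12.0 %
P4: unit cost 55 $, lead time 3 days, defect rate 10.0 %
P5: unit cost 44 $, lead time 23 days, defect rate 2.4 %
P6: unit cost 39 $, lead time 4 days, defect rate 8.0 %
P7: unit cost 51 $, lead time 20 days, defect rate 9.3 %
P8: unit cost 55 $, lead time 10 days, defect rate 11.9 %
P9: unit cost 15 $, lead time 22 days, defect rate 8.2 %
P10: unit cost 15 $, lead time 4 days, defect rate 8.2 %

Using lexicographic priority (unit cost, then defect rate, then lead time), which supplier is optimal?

P10

First minimize unit cost: best is 15, kept {P9, P10}.
Then minimize defect rate: best is 8.2, kept {P9, P10}.
Then minimize lead time: best is 4, kept {P10}.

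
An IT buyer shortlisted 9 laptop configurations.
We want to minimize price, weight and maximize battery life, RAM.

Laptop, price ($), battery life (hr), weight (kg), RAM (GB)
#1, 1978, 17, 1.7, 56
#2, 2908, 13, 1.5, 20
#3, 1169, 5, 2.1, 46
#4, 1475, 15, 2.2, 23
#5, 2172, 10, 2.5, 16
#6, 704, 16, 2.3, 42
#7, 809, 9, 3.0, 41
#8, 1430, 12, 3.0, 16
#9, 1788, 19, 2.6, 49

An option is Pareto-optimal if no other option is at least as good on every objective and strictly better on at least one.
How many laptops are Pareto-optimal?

6

#1: not dominated (best RAM).
#2: not dominated (best weight).
#3: not dominated.
#4: not dominated.
#5: dominated by #1 (price 1978≤2172, battery life 17≥10, weight 1.7≤2.5, RAM 56≥16).
#6: not dominated (best price).
#7: dominated by #6 (price 704≤809, battery life 16≥9, weight 2.3≤3.0, RAM 42≥41).
#8: dominated by #6 (price 704≤1430, battery life 16≥12, weight 2.3≤3.0, RAM 42≥16).
#9: not dominated (best battery life).
Pareto-optimal: #1, #2, #3, #4, #6, #9 → 6.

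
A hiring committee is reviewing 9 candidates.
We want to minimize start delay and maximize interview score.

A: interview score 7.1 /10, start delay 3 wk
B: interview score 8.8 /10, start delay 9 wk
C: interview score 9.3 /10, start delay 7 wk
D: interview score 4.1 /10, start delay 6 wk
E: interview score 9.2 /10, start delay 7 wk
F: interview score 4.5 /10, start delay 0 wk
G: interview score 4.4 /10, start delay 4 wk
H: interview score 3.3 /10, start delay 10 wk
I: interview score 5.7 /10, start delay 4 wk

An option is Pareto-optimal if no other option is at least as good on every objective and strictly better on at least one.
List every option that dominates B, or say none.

C, E

C: interview score 9.3≥8.8, start delay 7≤9 — dominates B.
E: interview score 9.2≥8.8, start delay 7≤9 — dominates B.
Others (A, D, F, G, H, I) are each worse than B on at least one objective.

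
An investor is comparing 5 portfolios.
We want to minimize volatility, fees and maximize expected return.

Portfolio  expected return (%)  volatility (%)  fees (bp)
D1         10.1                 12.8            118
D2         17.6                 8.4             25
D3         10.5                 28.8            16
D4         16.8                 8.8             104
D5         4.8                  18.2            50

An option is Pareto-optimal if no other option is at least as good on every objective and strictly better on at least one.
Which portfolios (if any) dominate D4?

D2

D2: expected return 17.6≥16.8, volatility 8.4≤8.8, fees 25≤104 — dominates D4.
Others (D1, D3, D5) are each worse than D4 on at least one objective.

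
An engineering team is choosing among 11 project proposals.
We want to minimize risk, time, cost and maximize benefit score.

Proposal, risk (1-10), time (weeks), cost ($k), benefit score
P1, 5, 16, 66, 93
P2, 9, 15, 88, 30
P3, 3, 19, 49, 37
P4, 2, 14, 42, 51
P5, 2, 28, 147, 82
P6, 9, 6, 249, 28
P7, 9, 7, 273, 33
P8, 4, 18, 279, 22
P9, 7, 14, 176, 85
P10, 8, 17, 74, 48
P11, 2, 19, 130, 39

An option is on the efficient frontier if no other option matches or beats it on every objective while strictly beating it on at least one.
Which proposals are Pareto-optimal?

P1, P4, P5, P6, P7, P9

P1: not dominated (best benefit score).
P2: dominated by P4 (risk 2≤9, time 14≤15, cost 42≤88, benefit score 51≥30).
P3: dominated by P4 (risk 2≤3, time 14≤19, cost 42≤49, benefit score 51≥37).
P4: not dominated (best cost).
P5: not dominated.
P6: not dominated (best time).
P7: not dominated.
P8: dominated by P4 (risk 2≤4, time 14≤18, cost 42≤279, benefit score 51≥22).
P9: not dominated.
P10: dominated by P1 (risk 5≤8, time 16≤17, cost 66≤74, benefit score 93≥48).
P11: dominated by P4 (risk 2≤2, time 14≤19, cost 42≤130, benefit score 51≥39).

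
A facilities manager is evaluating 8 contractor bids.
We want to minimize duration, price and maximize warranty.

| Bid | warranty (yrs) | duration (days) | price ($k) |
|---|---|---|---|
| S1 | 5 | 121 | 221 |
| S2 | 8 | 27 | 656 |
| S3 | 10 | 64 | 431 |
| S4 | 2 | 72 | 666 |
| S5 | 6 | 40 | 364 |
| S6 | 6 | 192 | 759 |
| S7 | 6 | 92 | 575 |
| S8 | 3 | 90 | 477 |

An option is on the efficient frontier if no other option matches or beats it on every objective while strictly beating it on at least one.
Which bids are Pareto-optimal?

S1: not dominated (best price).
S2: not dominated (best duration).
S3: not dominated (best warranty).
S4: dominated by S2 (warranty 8≥2, duration 27≤72, price 656≤666).
S5: not dominated.
S6: dominated by S2 (warranty 8≥6, duration 27≤192, price 656≤759).
S7: dominated by S3 (warranty 10≥6, duration 64≤92, price 431≤575).
S8: dominated by S3 (warranty 10≥3, duration 64≤90, price 431≤477).

S1, S2, S3, S5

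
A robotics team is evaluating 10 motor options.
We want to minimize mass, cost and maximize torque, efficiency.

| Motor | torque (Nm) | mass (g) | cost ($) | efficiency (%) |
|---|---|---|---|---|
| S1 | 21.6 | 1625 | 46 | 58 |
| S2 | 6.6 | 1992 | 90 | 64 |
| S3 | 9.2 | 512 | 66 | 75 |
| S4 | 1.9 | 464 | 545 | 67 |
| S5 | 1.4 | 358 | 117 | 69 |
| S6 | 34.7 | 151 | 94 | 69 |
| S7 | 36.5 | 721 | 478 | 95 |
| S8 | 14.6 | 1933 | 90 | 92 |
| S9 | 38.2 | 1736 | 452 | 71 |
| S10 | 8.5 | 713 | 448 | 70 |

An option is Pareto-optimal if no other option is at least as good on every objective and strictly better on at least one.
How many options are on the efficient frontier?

S1: not dominated (best cost).
S2: dominated by S3 (torque 9.2≥6.6, mass 512≤1992, cost 66≤90, efficiency 75≥64).
S3: not dominated.
S4: dominated by S6 (torque 34.7≥1.9, mass 151≤464, cost 94≤545, efficiency 69≥67).
S5: dominated by S6 (torque 34.7≥1.4, mass 151≤358, cost 94≤117, efficiency 69≥69).
S6: not dominated (best mass).
S7: not dominated (best efficiency).
S8: not dominated.
S9: not dominated (best torque).
S10: dominated by S3 (torque 9.2≥8.5, mass 512≤713, cost 66≤448, efficiency 75≥70).
Pareto-optimal: S1, S3, S6, S7, S8, S9 → 6.

6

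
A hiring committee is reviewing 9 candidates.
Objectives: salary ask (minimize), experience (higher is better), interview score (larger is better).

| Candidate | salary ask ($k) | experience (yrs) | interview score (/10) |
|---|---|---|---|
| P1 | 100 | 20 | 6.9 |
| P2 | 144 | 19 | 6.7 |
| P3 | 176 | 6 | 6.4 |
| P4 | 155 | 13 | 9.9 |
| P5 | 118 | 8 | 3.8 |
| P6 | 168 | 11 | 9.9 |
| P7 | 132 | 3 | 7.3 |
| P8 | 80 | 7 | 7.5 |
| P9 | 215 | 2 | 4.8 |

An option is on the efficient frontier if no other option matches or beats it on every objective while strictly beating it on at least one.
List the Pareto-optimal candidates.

P1: not dominated (best experience).
P2: dominated by P1 (salary ask 100≤144, experience 20≥19, interview score 6.9≥6.7).
P3: dominated by P1 (salary ask 100≤176, experience 20≥6, interview score 6.9≥6.4).
P4: not dominated.
P5: dominated by P1 (salary ask 100≤118, experience 20≥8, interview score 6.9≥3.8).
P6: dominated by P4 (salary ask 155≤168, experience 13≥11, interview score 9.9≥9.9).
P7: dominated by P8 (salary ask 80≤132, experience 7≥3, interview score 7.5≥7.3).
P8: not dominated (best salary ask).
P9: dominated by P1 (salary ask 100≤215, experience 20≥2, interview score 6.9≥4.8).

P1, P4, P8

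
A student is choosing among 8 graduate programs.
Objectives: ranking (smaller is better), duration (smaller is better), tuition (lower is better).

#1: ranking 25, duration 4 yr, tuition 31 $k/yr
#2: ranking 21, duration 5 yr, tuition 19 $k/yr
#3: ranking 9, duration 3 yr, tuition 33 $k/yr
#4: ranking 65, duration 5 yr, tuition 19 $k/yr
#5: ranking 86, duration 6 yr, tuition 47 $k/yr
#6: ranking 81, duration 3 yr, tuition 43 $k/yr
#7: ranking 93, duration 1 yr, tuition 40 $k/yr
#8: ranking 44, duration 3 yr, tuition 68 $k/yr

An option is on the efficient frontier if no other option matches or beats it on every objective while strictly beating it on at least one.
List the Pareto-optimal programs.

#1, #2, #3, #7

#1: not dominated.
#2: not dominated.
#3: not dominated (best ranking).
#4: dominated by #2 (ranking 21≤65, duration 5≤5, tuition 19≤19).
#5: dominated by #1 (ranking 25≤86, duration 4≤6, tuition 31≤47).
#6: dominated by #3 (ranking 9≤81, duration 3≤3, tuition 33≤43).
#7: not dominated (best duration).
#8: dominated by #3 (ranking 9≤44, duration 3≤3, tuition 33≤68).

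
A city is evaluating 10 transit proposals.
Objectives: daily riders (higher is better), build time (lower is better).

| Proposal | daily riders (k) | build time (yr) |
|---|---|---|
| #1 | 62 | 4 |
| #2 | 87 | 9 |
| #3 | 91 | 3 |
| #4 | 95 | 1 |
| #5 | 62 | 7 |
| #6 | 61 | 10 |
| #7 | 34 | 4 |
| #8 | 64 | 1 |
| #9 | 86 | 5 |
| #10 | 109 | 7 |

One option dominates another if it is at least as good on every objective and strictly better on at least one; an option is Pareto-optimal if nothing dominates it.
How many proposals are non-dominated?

#1: dominated by #3 (daily riders 91≥62, build time 3≤4).
#2: dominated by #3 (daily riders 91≥87, build time 3≤9).
#3: dominated by #4 (daily riders 95≥91, build time 1≤3).
#4: not dominated.
#5: dominated by #1 (daily riders 62≥62, build time 4≤7).
#6: dominated by #1 (daily riders 62≥61, build time 4≤10).
#7: dominated by #1 (daily riders 62≥34, build time 4≤4).
#8: dominated by #4 (daily riders 95≥64, build time 1≤1).
#9: dominated by #3 (daily riders 91≥86, build time 3≤5).
#10: not dominated (best daily riders).
Pareto-optimal: #4, #10 → 2.

2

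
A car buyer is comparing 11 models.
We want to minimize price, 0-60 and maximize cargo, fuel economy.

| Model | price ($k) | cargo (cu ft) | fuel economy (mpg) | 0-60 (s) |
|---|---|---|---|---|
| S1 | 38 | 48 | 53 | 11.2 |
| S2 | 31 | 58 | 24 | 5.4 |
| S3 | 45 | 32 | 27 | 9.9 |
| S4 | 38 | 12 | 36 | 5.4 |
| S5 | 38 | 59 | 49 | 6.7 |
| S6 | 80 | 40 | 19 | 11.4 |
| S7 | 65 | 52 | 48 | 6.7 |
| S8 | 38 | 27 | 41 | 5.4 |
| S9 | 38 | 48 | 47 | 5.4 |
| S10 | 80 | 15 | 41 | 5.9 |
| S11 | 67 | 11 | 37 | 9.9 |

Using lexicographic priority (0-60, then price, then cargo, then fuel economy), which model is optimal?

First minimize 0-60: best is 5.4, kept {S2, S4, S8, S9}.
Then minimize price: best is 31, kept {S2}.

S2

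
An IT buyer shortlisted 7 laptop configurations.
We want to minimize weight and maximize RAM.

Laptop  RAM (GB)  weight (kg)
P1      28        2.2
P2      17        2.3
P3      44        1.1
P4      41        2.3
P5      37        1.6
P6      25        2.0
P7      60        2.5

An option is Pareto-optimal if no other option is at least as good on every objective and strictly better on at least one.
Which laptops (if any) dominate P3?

P1: worse on RAM (28 vs 44).
P2: worse on RAM (17 vs 44).
P4: worse on RAM (41 vs 44).
P5: worse on RAM (37 vs 44).
P6: worse on RAM (25 vs 44).
P7: worse on weight (2.5 vs 1.1).
No option dominates P3.

none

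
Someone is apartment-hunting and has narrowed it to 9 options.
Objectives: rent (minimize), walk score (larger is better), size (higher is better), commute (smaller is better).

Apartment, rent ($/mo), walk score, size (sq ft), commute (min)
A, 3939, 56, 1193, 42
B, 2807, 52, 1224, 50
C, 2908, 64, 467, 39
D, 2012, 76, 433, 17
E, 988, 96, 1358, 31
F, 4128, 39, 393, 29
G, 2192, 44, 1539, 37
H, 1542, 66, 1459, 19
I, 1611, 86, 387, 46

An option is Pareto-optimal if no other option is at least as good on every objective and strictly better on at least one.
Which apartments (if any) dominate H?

A: worse on rent (3939 vs 1542).
B: worse on rent (2807 vs 1542).
C: worse on rent (2908 vs 1542).
D: worse on rent (2012 vs 1542).
E: worse on size (1358 vs 1459).
F: worse on rent (4128 vs 1542).
G: worse on rent (2192 vs 1542).
I: worse on rent (1611 vs 1542).
No option dominates H.

none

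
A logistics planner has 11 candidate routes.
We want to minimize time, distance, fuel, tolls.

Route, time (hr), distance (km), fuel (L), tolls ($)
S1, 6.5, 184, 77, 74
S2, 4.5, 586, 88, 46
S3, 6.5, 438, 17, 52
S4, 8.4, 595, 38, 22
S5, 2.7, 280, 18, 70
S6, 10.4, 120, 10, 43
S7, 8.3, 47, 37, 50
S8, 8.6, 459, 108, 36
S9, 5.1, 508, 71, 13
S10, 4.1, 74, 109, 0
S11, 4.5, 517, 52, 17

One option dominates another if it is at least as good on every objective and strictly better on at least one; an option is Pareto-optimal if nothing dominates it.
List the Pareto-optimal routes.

S1, S3, S4, S5, S6, S7, S8, S9, S10, S11

S1: not dominated.
S2: dominated by S11 (time 4.5≤4.5, distance 517≤586, fuel 52≤88, tolls 17≤46).
S3: not dominated.
S4: not dominated.
S5: not dominated (best time).
S6: not dominated (best fuel).
S7: not dominated (best distance).
S8: not dominated.
S9: not dominated.
S10: not dominated (best tolls).
S11: not dominated.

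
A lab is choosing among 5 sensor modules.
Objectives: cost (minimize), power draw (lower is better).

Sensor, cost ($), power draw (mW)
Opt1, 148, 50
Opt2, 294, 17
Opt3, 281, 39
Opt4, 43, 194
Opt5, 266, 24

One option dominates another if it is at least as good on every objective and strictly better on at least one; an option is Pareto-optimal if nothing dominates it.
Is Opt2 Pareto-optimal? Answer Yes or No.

Yes

Opt1: worse on power draw (50 vs 17).
Opt3: worse on power draw (39 vs 17).
Opt4: worse on power draw (194 vs 17).
Opt5: worse on power draw (24 vs 17).
No option is at least as good as Opt2 on every objective and strictly better on one.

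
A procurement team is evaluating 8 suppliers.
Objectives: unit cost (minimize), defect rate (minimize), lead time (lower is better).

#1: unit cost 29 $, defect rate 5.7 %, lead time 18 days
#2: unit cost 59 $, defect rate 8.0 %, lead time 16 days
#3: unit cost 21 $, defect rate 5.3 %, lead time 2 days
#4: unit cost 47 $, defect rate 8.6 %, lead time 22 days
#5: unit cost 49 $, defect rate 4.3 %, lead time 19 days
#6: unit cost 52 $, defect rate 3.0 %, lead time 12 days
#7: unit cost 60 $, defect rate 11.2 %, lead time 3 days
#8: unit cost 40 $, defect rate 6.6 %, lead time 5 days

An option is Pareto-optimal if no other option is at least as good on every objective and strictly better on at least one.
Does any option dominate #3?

#1: worse on unit cost (29 vs 21).
#2: worse on unit cost (59 vs 21).
#4: worse on unit cost (47 vs 21).
#5: worse on unit cost (49 vs 21).
#6: worse on unit cost (52 vs 21).
#7: worse on unit cost (60 vs 21).
#8: worse on unit cost (40 vs 21).
No option is at least as good as #3 on every objective and strictly better on one.

No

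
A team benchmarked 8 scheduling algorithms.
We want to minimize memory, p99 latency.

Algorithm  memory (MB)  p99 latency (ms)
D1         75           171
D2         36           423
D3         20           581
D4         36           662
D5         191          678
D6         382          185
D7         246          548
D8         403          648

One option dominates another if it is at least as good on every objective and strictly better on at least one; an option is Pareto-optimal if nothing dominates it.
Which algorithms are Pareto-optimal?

D1, D2, D3

D1: not dominated (best p99 latency).
D2: not dominated.
D3: not dominated (best memory).
D4: dominated by D2 (memory 36≤36, p99 latency 423≤662).
D5: dominated by D1 (memory 75≤191, p99 latency 171≤678).
D6: dominated by D1 (memory 75≤382, p99 latency 171≤185).
D7: dominated by D1 (memory 75≤246, p99 latency 171≤548).
D8: dominated by D1 (memory 75≤403, p99 latency 171≤648).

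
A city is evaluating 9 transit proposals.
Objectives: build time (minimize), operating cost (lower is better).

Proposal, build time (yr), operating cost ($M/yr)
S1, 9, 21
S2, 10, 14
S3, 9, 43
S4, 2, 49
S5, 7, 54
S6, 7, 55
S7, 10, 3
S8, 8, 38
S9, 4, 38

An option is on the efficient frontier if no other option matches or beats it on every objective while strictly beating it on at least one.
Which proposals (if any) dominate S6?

S4, S5, S9

S4: build time 2≤7, operating cost 49≤55 — dominates S6.
S5: build time 7≤7, operating cost 54≤55 — dominates S6.
S9: build time 4≤7, operating cost 38≤55 — dominates S6.
Others (S1, S2, S3, S7, S8) are each worse than S6 on at least one objective.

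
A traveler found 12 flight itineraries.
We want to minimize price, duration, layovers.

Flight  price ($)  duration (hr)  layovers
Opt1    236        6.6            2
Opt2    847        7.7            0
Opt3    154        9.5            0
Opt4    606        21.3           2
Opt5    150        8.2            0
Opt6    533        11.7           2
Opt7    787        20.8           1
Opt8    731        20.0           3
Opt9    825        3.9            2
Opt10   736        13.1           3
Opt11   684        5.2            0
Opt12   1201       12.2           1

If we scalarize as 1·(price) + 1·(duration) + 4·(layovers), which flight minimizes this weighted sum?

Opt1: 1·236 + 1·6.6 + 4·2 = 250.6
Opt2: 1·847 + 1·7.7 + 4·0 = 854.7
Opt3: 1·154 + 1·9.5 + 4·0 = 163.5
Opt4: 1·606 + 1·21.3 + 4·2 = 635.3
Opt5: 1·150 + 1·8.2 + 4·0 = 158.2
Opt6: 1·533 + 1·11.7 + 4·2 = 552.7
Opt7: 1·787 + 1·20.8 + 4·1 = 811.8
Opt8: 1·731 + 1·20.0 + 4·3 = 763.0
Opt9: 1·825 + 1·3.9 + 4·2 = 836.9
Opt10: 1·736 + 1·13.1 + 4·3 = 761.1
Opt11: 1·684 + 1·5.2 + 4·0 = 689.2
Opt12: 1·1201 + 1·12.2 + 4·1 = 1217.2
Lowest: Opt5 at 158.2.

Opt5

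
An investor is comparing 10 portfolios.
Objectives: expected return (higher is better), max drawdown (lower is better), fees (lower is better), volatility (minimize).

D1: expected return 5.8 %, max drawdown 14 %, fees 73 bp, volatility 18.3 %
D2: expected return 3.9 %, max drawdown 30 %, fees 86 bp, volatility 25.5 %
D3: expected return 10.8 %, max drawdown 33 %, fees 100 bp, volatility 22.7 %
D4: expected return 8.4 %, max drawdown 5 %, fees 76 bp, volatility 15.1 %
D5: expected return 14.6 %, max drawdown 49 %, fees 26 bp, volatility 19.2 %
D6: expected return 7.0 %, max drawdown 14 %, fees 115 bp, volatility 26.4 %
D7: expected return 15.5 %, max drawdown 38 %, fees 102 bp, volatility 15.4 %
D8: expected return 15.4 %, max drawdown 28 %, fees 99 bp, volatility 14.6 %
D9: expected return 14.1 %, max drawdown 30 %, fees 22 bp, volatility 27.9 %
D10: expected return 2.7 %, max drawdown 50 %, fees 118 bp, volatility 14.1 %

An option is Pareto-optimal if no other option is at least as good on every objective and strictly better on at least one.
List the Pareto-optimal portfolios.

D1: not dominated.
D2: dominated by D1 (expected return 5.8≥3.9, max drawdown 14≤30, fees 73≤86, volatility 18.3≤25.5).
D3: dominated by D8 (expected return 15.4≥10.8, max drawdown 28≤33, fees 99≤100, volatility 14.6≤22.7).
D4: not dominated (best max drawdown).
D5: not dominated.
D6: dominated by D4 (expected return 8.4≥7.0, max drawdown 5≤14, fees 76≤115, volatility 15.1≤26.4).
D7: not dominated (best expected return).
D8: not dominated.
D9: not dominated (best fees).
D10: not dominated (best volatility).

D1, D4, D5, D7, D8, D9, D10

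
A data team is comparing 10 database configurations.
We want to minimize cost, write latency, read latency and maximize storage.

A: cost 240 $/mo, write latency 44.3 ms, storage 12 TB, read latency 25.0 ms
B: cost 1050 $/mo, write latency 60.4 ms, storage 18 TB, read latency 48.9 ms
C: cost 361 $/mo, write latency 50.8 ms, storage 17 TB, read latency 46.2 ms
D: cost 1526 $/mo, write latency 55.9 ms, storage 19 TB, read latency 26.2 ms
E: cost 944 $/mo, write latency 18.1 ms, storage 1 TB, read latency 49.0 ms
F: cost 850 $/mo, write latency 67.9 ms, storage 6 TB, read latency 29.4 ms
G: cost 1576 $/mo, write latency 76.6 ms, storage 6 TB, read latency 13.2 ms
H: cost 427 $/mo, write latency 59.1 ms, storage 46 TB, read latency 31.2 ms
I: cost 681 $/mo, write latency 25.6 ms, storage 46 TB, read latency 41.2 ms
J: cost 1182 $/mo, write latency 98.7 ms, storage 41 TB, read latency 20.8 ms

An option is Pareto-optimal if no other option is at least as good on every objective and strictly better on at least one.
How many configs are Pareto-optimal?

8

A: not dominated (best cost).
B: dominated by H (cost 427≤1050, write latency 59.1≤60.4, storage 46≥18, read latency 31.2≤48.9).
C: not dominated.
D: not dominated.
E: not dominated (best write latency).
F: dominated by A (cost 240≤850, write latency 44.3≤67.9, storage 12≥6, read latency 25.0≤29.4).
G: not dominated (best read latency).
H: not dominated.
I: not dominated.
J: not dominated.
Pareto-optimal: A, C, D, E, G, H, I, J → 8.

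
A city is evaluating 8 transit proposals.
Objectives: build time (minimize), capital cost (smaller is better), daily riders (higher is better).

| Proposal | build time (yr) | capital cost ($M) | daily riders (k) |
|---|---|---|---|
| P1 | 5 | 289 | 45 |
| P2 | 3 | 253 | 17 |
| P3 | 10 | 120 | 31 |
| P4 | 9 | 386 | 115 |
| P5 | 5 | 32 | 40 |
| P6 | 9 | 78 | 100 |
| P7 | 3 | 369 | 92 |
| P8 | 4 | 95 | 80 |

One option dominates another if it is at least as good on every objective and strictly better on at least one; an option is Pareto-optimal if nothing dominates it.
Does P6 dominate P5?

P6 vs P5: P6 is worse on build time (9 vs 5), so it does not dominate P5.

No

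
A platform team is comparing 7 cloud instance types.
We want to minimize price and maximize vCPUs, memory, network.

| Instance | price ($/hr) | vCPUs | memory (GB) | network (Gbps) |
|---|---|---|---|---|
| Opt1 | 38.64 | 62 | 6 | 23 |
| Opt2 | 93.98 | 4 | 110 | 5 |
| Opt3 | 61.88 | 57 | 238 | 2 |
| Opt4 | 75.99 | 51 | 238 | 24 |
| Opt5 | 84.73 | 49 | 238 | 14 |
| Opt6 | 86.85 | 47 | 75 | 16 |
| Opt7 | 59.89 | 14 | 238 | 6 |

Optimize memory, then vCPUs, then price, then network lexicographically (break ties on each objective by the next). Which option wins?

First maximize memory: best is 238, kept {Opt3, Opt4, Opt5, Opt7}.
Then maximize vCPUs: best is 57, kept {Opt3}.

Opt3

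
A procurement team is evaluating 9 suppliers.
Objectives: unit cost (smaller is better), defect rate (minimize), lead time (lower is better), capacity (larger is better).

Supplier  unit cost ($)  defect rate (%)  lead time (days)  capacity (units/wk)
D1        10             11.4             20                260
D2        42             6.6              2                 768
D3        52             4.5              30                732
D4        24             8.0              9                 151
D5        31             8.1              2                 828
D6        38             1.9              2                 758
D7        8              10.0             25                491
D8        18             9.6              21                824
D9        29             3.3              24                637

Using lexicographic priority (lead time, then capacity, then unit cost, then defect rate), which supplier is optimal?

D5

First minimize lead time: best is 2, kept {D2, D5, D6}.
Then maximize capacity: best is 828, kept {D5}.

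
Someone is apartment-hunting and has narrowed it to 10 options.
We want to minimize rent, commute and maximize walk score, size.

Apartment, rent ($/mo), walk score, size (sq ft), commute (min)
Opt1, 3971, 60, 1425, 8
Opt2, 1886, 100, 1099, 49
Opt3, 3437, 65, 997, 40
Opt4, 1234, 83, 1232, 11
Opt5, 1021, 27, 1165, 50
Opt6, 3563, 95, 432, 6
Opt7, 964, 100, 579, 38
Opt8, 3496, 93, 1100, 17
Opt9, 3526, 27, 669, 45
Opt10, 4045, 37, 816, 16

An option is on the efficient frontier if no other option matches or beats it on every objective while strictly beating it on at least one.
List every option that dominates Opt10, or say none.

Opt1: rent 3971≤4045, walk score 60≥37, size 1425≥816, commute 8≤16 — dominates Opt10.
Opt4: rent 1234≤4045, walk score 83≥37, size 1232≥816, commute 11≤16 — dominates Opt10.
Others (Opt2, Opt3, Opt5, Opt6, Opt7, Opt8, Opt9) are each worse than Opt10 on at least one objective.

Opt1, Opt4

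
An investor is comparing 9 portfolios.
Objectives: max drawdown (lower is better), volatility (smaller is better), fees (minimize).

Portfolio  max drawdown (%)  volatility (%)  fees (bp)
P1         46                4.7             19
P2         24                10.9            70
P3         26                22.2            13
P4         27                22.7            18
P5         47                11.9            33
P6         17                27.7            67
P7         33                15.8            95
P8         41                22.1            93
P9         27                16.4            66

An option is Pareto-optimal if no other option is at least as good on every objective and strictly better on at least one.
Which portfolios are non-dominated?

P1: not dominated (best volatility).
P2: not dominated.
P3: not dominated (best fees).
P4: dominated by P3 (max drawdown 26≤27, volatility 22.2≤22.7, fees 13≤18).
P5: dominated by P1 (max drawdown 46≤47, volatility 4.7≤11.9, fees 19≤33).
P6: not dominated (best max drawdown).
P7: dominated by P2 (max drawdown 24≤33, volatility 10.9≤15.8, fees 70≤95).
P8: dominated by P2 (max drawdown 24≤41, volatility 10.9≤22.1, fees 70≤93).
P9: not dominated.

P1, P2, P3, P6, P9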